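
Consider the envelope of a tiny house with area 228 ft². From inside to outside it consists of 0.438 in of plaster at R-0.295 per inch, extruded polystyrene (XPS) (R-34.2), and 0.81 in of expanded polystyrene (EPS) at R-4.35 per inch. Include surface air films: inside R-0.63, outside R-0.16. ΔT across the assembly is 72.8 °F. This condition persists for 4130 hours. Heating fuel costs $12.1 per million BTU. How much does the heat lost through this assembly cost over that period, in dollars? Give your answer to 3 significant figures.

0.438 × 0.295 = 0.1292
0.81 × 4.35 = 3.523
R_total = 0.63 + 0.1292 + 34.2 + 3.523 + 0.16 = 38.64 ft²·°F·h/BTU
Q = 228 × 72.8 / 38.64 = 429.5 BTU/h
E = 429.5 × 4130 = 1774000 BTU
Cost = 1774000/10⁶ × 12.1 = $21.47

21.5 dollars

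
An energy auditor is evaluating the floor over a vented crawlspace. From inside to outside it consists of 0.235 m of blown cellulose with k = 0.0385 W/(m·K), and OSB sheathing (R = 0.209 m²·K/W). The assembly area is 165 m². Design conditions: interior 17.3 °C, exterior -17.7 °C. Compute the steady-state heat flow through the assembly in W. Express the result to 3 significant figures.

915 W

0.235/0.0385 = 6.104
R_total = 6.104 + 0.209 = 6.313 m²·K/W
Q = A·ΔT/R = 165 × (17.3 − (-17.7)) / 6.313 = 914.8 W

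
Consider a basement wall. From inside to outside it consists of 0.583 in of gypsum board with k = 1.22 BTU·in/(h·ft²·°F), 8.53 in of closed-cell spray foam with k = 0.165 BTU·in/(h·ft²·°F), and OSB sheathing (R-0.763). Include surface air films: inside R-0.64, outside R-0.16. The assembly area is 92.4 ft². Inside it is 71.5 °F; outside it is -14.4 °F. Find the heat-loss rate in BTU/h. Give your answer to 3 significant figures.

0.583/1.22 = 0.4779
8.53/0.165 = 51.7
R_total = 0.64 + 0.4779 + 51.7 + 0.763 + 0.16 = 53.74 ft²·°F·h/BTU
Q = A·ΔT/R = 92.4 × (71.5 − (-14.4)) / 53.74 = 147.7 BTU/h

148 BTU/h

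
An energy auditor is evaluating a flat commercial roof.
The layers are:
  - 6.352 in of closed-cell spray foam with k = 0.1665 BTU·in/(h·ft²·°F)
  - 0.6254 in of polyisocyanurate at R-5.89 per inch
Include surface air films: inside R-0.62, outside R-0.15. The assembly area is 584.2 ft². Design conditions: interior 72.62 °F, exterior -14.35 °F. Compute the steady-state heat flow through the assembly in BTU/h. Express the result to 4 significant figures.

6.352/0.1665 = 38.15
0.6254 × 5.89 = 3.6836
R_total = 0.62 + 38.15 + 3.6836 + 0.15 = 42.604 ft²·°F·h/BTU
Q = A·ΔT/R = 584.2 × (72.62 − (-14.35)) / 42.604 = 1192.6 BTU/h

1193 BTU/h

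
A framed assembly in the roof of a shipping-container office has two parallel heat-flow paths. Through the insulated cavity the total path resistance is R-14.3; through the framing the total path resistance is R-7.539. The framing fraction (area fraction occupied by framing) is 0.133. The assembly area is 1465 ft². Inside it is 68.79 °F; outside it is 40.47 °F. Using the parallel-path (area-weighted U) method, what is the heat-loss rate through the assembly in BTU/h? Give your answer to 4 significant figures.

U_eff = 0.867/14.3 + 0.133/7.539 = 0.060629 + 0.017642 = 0.078271
R_eff = 1/U_eff = 12.776 ft²·°F·h/BTU
Q = 1465 × (68.79 − 40.47) / 12.776 = 3247.4 BTU/h

3247 BTU/h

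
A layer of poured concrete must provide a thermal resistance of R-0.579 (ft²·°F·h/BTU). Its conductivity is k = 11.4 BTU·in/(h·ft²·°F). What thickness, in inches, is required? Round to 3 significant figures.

L = R × k = 0.579 × 11.4 = 6.601 in

6.60 in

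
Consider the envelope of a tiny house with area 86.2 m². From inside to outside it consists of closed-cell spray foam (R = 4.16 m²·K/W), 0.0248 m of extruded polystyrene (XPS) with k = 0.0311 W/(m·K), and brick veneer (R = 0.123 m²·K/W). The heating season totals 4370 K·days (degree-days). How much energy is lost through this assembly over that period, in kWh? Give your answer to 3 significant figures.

0.0248/0.0311 = 0.7974
R_total = 4.16 + 0.7974 + 0.123 = 5.08 m²·K/W
E = A × HDD × 24 / R / 1000 = 86.2 × 4370 × 24 / 5.08 / 1000 = 1780 kWh

1780 kWh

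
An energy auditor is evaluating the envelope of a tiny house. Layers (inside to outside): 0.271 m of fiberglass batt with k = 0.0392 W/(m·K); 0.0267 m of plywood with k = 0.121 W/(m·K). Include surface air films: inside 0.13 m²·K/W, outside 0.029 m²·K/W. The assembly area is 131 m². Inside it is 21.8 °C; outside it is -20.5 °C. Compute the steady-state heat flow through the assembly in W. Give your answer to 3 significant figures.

760 W

0.271/0.0392 = 6.913
0.0267/0.121 = 0.2207
R_total = 0.13 + 6.913 + 0.2207 + 0.029 = 7.293 m²·K/W
Q = A·ΔT/R = 131 × (21.8 − (-20.5)) / 7.293 = 759.8 W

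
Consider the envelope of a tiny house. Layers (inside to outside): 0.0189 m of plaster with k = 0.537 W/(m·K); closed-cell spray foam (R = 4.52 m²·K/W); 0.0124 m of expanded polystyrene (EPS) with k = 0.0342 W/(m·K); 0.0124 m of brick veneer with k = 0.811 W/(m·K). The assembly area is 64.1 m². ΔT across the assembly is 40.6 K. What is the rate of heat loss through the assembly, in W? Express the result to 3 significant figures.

528 W

0.0189/0.537 = 0.0352
0.0124/0.0342 = 0.3626
0.0124/0.811 = 0.01529
R_total = 0.0352 + 4.52 + 0.3626 + 0.01529 = 4.933 m²·K/W
Q = A·ΔT/R = 64.1 × 40.6 / 4.933 = 527.6 W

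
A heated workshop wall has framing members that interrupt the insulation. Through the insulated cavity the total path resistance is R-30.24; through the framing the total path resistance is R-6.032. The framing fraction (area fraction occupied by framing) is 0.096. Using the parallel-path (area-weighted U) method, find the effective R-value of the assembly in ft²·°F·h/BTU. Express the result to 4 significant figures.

21.83 ft²·°F·h/BTU

U_eff = 0.904/30.24 + 0.096/6.032 = 0.029894 + 0.015915 = 0.045809
R_eff = 1/U_eff = 21.83 ft²·°F·h/BTU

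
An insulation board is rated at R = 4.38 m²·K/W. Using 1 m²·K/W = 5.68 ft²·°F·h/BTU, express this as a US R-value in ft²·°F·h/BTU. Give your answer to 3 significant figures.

R_US = 4.38 × 5.68 = 24.88

24.9 ft²·°F·h/BTU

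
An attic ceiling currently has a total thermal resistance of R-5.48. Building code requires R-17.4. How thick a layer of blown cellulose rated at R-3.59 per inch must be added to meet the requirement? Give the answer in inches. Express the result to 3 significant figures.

ΔR = 17.4 − 5.48 = 11.92 ft²·°F·h/BTU
L = ΔR / (R/in) = 11.92/3.59 = 3.32 in

3.32 in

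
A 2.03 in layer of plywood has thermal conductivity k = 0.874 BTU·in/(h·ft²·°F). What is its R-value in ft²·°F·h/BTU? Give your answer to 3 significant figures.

2.32 ft²·°F·h/BTU

R = L/k = 2.03/0.874 = 2.323 ft²·°F·h/BTU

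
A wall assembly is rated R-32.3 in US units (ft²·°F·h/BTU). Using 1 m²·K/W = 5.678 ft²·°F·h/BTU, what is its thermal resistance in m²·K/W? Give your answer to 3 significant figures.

R_SI = 32.3/5.678 = 5.689

5.69 m²·K/W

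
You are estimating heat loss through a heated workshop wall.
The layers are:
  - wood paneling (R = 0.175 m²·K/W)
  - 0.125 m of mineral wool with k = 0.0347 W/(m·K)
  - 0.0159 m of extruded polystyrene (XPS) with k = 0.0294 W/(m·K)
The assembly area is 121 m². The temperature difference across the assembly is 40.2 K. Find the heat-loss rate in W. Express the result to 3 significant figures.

1130 W

0.125/0.0347 = 3.602
0.0159/0.0294 = 0.5408
R_total = 0.175 + 3.602 + 0.5408 = 4.318 m²·K/W
Q = A·ΔT/R = 121 × 40.2 / 4.318 = 1126 W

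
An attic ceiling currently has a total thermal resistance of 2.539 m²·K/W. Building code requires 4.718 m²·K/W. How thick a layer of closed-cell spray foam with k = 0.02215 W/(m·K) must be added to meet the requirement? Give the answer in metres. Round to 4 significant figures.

ΔR = 4.718 − 2.539 = 2.179 m²·K/W
L = ΔR × k = 2.179 × 0.02215 = 0.048265 m

0.04826 m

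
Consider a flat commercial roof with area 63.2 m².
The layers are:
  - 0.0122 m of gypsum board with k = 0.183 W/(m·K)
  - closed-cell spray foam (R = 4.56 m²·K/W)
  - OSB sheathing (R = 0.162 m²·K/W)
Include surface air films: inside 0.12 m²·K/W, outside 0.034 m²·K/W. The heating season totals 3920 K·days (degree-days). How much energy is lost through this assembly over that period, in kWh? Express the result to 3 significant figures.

1200 kWh

0.0122/0.183 = 0.06667
R_total = 0.12 + 0.06667 + 4.56 + 0.162 + 0.034 = 4.943 m²·K/W
E = A × HDD × 24 / R / 1000 = 63.2 × 3920 × 24 / 4.943 / 1000 = 1203 kWh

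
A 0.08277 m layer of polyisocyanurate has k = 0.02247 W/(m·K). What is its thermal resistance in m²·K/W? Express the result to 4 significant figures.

R = L/k = 0.08277/0.02247 = 3.6836 m²·K/W

3.684 m²·K/W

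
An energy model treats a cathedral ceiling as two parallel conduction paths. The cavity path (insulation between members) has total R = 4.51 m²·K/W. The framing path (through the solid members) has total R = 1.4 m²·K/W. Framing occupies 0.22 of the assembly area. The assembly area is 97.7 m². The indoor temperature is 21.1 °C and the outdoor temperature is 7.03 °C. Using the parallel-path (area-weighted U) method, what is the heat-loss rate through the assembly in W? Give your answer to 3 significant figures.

U_eff = 0.78/4.51 + 0.22/1.4 = 0.1729 + 0.1571 = 0.3301
R_eff = 1/U_eff = 3.029 m²·K/W
Q = 97.7 × (21.1 − 7.03) / 3.029 = 453.8 W

454 W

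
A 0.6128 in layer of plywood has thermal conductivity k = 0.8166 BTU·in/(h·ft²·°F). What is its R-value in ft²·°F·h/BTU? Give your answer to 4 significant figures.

R = L/k = 0.6128/0.8166 = 0.75043 ft²·°F·h/BTU

0.7504 ft²·°F·h/BTU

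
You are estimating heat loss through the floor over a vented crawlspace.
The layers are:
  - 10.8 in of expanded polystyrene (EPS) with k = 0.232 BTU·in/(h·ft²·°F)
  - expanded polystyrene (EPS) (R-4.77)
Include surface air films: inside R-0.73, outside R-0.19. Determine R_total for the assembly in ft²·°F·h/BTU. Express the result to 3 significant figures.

10.8/0.232 = 46.55
R_total = 0.73 + 46.55 + 4.77 + 0.19 = 52.24 ft²·°F·h/BTU

52.2 ft²·°F·h/BTU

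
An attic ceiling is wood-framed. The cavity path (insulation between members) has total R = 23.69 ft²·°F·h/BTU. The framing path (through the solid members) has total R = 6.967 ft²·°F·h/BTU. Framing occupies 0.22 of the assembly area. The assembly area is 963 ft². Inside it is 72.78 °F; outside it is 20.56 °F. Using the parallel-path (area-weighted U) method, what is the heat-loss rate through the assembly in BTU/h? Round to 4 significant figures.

3244 BTU/h

U_eff = 0.78/23.69 + 0.22/6.967 = 0.032925 + 0.031577 = 0.064503
R_eff = 1/U_eff = 15.503 ft²·°F·h/BTU
Q = 963 × (72.78 − 20.56) / 15.503 = 3243.7 BTU/h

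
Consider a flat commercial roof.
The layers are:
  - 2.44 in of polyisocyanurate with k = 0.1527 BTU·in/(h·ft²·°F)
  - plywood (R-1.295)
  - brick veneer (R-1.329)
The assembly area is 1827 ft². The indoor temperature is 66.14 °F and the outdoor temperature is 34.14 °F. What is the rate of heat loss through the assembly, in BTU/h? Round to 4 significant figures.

2.44/0.1527 = 15.979
R_total = 15.979 + 1.295 + 1.329 = 18.603 ft²·°F·h/BTU
Q = A·ΔT/R = 1827 × (66.14 − 34.14) / 18.603 = 3142.7 BTU/h

3143 BTU/h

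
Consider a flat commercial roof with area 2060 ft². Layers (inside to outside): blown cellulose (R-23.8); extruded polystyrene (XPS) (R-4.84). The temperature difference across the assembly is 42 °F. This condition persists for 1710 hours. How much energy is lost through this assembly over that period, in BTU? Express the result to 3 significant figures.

5170000 BTU

R_total = 23.8 + 4.84 = 28.64 ft²·°F·h/BTU
Q = 2060 × 42 / 28.64 = 3021 BTU/h
E = 3021 × 1710 = 5166000 BTU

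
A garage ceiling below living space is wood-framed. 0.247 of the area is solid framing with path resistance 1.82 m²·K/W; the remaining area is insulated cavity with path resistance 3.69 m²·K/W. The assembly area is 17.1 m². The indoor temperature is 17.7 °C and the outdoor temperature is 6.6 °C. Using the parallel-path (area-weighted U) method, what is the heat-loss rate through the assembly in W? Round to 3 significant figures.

64.5 W

U_eff = 0.753/3.69 + 0.247/1.82 = 0.2041 + 0.1357 = 0.3398
R_eff = 1/U_eff = 2.943 m²·K/W
Q = 17.1 × (17.7 − 6.6) / 2.943 = 64.49 W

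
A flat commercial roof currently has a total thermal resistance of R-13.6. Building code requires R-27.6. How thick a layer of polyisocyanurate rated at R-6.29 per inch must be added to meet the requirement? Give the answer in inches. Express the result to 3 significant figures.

2.23 in

ΔR = 27.6 − 13.6 = 14 ft²·°F·h/BTU
L = ΔR / (R/in) = 14/6.29 = 2.226 in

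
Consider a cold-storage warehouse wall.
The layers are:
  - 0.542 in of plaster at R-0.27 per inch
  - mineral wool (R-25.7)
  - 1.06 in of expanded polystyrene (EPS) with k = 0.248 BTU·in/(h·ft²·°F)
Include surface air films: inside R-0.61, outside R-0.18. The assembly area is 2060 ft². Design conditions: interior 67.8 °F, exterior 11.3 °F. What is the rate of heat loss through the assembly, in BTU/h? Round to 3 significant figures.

3770 BTU/h

0.542 × 0.27 = 0.1463
1.06/0.248 = 4.274
R_total = 0.61 + 0.1463 + 25.7 + 4.274 + 0.18 = 30.91 ft²·°F·h/BTU
Q = A·ΔT/R = 2060 × (67.8 − 11.3) / 30.91 = 3765 BTU/h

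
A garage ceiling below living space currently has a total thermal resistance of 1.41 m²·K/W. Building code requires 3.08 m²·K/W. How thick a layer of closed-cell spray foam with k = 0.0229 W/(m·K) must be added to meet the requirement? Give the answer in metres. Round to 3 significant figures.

0.0382 m

ΔR = 3.08 − 1.41 = 1.67 m²·K/W
L = ΔR × k = 1.67 × 0.0229 = 0.03824 m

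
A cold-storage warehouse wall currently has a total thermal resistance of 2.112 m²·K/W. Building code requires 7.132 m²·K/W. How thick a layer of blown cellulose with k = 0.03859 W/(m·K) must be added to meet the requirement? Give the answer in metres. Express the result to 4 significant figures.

ΔR = 7.132 − 2.112 = 5.02 m²·K/W
L = ΔR × k = 5.02 × 0.03859 = 0.19372 m

0.1937 m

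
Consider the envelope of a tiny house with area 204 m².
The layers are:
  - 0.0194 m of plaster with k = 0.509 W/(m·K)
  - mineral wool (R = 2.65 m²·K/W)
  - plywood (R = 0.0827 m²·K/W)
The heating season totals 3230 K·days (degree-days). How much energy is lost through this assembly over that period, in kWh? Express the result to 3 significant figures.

5710 kWh

0.0194/0.509 = 0.03811
R_total = 0.03811 + 2.65 + 0.0827 = 2.771 m²·K/W
E = A × HDD × 24 / R / 1000 = 204 × 3230 × 24 / 2.771 / 1000 = 5707 kWh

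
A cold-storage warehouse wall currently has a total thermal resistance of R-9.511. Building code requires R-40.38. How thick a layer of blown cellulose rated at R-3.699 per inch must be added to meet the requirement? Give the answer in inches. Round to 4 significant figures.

8.345 in

ΔR = 40.38 − 9.511 = 30.869 ft²·°F·h/BTU
L = ΔR / (R/in) = 30.869/3.699 = 8.3452 in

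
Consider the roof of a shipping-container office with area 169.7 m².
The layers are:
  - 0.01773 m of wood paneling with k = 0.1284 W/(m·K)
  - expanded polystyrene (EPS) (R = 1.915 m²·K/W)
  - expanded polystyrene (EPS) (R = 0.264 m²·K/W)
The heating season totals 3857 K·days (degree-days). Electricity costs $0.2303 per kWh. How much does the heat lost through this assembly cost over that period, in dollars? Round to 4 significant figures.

0.01773/0.1284 = 0.13808
R_total = 0.13808 + 1.915 + 0.264 = 2.3171 m²·K/W
E = A × HDD × 24 / R / 1000 = 169.7 × 3857 × 24 / 2.3171 / 1000 = 6779.6 kWh
Cost = 6779.6 × 0.2303 = $1561.3

1561 dollars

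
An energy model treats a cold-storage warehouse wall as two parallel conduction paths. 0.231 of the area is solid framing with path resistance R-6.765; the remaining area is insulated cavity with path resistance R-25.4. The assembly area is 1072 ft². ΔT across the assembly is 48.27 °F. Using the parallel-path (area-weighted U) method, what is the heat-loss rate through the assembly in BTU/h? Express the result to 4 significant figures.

3334 BTU/h

U_eff = 0.769/25.4 + 0.231/6.765 = 0.030276 + 0.034146 = 0.064422
R_eff = 1/U_eff = 15.523 ft²·°F·h/BTU
Q = 1072 × 48.27 / 15.523 = 3333.5 BTU/h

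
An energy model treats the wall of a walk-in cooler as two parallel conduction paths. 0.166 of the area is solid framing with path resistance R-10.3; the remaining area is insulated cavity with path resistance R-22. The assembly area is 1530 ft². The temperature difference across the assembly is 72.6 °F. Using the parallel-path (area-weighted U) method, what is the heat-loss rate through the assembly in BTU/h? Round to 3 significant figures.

6000 BTU/h

U_eff = 0.834/22 + 0.166/10.3 = 0.03791 + 0.01612 = 0.05403
R_eff = 1/U_eff = 18.51 ft²·°F·h/BTU
Q = 1530 × 72.6 / 18.51 = 6001 BTU/h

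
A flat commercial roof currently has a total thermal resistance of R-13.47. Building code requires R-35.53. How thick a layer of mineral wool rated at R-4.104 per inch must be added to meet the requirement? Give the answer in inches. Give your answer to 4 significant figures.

5.375 in

ΔR = 35.53 − 13.47 = 22.06 ft²·°F·h/BTU
L = ΔR / (R/in) = 22.06/4.104 = 5.3752 in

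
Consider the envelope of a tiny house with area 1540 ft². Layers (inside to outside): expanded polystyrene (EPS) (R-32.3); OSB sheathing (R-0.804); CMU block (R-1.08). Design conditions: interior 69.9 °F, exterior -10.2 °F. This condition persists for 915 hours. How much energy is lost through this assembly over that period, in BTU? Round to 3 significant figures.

3300000 BTU

R_total = 32.3 + 0.804 + 1.08 = 34.18 ft²·°F·h/BTU
Q = 1540 × (69.9 − (-10.2)) / 34.18 = 3609 BTU/h
E = 3609 × 915 = 3302000 BTU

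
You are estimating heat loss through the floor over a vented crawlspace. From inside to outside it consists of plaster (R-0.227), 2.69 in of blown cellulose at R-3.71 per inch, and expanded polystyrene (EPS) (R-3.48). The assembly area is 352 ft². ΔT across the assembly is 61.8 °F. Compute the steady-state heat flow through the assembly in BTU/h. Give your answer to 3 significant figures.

2.69 × 3.71 = 9.98
R_total = 0.227 + 9.98 + 3.48 = 13.69 ft²·°F·h/BTU
Q = A·ΔT/R = 352 × 61.8 / 13.69 = 1589 BTU/h

1590 BTU/h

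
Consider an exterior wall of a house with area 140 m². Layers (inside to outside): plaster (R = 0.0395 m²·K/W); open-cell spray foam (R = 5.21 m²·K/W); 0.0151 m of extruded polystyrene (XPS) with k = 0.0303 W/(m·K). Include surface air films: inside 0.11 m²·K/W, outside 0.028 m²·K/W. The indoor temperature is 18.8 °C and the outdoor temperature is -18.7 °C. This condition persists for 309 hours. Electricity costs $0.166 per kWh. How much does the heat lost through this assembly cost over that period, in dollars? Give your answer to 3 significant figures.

0.0151/0.0303 = 0.4983
R_total = 0.11 + 0.0395 + 5.21 + 0.4983 + 0.028 = 5.886 m²·K/W
Q = 140 × (18.8 − (-18.7)) / 5.886 = 892 W
E = 892 W × 309 h / 1000 = 275.6 kWh
Cost = 275.6 × 0.166 = $45.75

45.8 dollars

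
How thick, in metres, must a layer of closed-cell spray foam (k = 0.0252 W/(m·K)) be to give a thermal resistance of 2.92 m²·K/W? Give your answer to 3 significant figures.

L = R·k = 2.92 × 0.0252 = 0.07358 m

0.0736 m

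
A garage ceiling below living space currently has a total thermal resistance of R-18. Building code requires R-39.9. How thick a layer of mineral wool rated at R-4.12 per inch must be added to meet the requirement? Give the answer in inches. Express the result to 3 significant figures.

ΔR = 39.9 − 18 = 21.9 ft²·°F·h/BTU
L = ΔR / (R/in) = 21.9/4.12 = 5.316 in

5.32 in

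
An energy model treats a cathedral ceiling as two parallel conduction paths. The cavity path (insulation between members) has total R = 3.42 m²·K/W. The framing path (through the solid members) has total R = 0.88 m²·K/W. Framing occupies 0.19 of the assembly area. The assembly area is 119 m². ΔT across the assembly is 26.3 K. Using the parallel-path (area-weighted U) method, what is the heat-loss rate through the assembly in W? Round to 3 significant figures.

1420 W

U_eff = 0.81/3.42 + 0.19/0.88 = 0.2368 + 0.2159 = 0.4528
R_eff = 1/U_eff = 2.209 m²·K/W
Q = 119 × 26.3 / 2.209 = 1417 W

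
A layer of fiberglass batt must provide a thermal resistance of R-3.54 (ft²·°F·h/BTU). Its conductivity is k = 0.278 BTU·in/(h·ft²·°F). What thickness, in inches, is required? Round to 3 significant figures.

L = R × k = 3.54 × 0.278 = 0.9841 in

0.984 in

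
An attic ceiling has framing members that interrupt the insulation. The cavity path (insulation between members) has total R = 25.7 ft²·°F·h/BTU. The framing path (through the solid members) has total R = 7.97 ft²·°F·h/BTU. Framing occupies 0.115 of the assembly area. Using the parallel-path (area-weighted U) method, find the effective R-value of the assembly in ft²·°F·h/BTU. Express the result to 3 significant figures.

20.5 ft²·°F·h/BTU

U_eff = 0.885/25.7 + 0.115/7.97 = 0.03444 + 0.01443 = 0.04886
R_eff = 1/U_eff = 20.46 ft²·°F·h/BTU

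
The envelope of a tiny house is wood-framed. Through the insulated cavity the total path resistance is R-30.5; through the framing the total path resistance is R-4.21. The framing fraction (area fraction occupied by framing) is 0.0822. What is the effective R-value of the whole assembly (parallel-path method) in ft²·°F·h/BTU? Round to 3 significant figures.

20.2 ft²·°F·h/BTU

U_eff = 0.9178/30.5 + 0.0822/4.21 = 0.03009 + 0.01952 = 0.04962
R_eff = 1/U_eff = 20.15 ft²·°F·h/BTU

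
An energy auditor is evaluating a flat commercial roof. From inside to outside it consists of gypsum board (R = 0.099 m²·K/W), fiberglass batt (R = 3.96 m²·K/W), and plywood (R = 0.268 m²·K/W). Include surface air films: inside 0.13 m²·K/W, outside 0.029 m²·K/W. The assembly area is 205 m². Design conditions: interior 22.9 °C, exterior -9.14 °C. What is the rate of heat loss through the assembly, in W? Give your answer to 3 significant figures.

R_total = 0.13 + 0.099 + 3.96 + 0.268 + 0.029 = 4.486 m²·K/W
Q = A·ΔT/R = 205 × (22.9 − (-9.14)) / 4.486 = 1464 W

1460 W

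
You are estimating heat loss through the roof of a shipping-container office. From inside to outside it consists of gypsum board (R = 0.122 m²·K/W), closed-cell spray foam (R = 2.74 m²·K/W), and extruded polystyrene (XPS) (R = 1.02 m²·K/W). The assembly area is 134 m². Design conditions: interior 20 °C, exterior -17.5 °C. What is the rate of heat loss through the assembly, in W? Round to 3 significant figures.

R_total = 0.122 + 2.74 + 1.02 = 3.882 m²·K/W
Q = A·ΔT/R = 134 × (20 − (-17.5)) / 3.882 = 1294 W

1290 W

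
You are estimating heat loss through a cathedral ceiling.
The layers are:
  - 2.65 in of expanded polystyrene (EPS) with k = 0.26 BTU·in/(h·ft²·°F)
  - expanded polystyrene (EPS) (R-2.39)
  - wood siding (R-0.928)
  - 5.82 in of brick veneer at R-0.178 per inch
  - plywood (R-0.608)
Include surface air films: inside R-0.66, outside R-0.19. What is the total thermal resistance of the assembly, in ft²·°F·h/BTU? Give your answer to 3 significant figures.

2.65/0.26 = 10.19
5.82 × 0.178 = 1.036
R_total = 0.66 + 10.19 + 2.39 + 0.928 + 1.036 + 0.608 + 0.19 = 16 ft²·°F·h/BTU

16.0 ft²·°F·h/BTU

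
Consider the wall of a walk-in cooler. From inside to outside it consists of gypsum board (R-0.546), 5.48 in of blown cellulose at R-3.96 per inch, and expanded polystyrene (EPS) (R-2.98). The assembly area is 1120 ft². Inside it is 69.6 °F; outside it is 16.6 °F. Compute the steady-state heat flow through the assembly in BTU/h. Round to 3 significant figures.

2350 BTU/h

5.48 × 3.96 = 21.7
R_total = 0.546 + 21.7 + 2.98 = 25.23 ft²·°F·h/BTU
Q = A·ΔT/R = 1120 × (69.6 − 16.6) / 25.23 = 2353 BTU/h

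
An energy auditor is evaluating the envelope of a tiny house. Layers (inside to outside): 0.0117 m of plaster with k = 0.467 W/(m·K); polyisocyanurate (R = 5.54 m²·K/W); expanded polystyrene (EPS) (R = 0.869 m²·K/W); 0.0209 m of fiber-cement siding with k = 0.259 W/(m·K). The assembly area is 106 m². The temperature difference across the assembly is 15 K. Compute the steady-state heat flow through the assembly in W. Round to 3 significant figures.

0.0117/0.467 = 0.02505
0.0209/0.259 = 0.08069
R_total = 0.02505 + 5.54 + 0.869 + 0.08069 = 6.515 m²·K/W
Q = A·ΔT/R = 106 × 15 / 6.515 = 244.1 W

244 W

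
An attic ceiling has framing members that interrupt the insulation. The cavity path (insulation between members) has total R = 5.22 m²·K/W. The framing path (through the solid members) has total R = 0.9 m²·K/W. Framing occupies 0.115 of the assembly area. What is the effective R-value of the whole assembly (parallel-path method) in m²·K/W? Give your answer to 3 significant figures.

U_eff = 0.885/5.22 + 0.115/0.9 = 0.1695 + 0.1278 = 0.2973
R_eff = 1/U_eff = 3.363 m²·K/W

3.36 m²·K/W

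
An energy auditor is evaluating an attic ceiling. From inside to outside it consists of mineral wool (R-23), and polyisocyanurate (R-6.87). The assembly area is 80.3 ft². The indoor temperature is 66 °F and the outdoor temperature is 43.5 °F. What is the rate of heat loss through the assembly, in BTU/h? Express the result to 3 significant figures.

60.5 BTU/h

R_total = 23 + 6.87 = 29.87 ft²·°F·h/BTU
Q = A·ΔT/R = 80.3 × (66 − 43.5) / 29.87 = 60.49 BTU/h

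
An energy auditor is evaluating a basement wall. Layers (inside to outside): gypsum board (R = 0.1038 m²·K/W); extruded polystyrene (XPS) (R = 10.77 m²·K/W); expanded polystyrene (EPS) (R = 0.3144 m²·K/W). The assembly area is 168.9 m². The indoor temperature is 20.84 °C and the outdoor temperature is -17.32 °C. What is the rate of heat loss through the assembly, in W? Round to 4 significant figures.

576.1 W

R_total = 0.1038 + 10.77 + 0.3144 = 11.188 m²·K/W
Q = A·ΔT/R = 168.9 × (20.84 − (-17.32)) / 11.188 = 576.07 W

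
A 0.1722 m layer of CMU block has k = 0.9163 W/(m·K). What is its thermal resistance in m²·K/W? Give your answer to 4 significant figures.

0.1879 m²·K/W

R = L/k = 0.1722/0.9163 = 0.18793 m²·K/W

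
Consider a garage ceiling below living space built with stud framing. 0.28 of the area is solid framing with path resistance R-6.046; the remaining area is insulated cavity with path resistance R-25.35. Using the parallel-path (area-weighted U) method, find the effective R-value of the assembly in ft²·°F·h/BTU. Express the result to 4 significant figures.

13.38 ft²·°F·h/BTU

U_eff = 0.72/25.35 + 0.28/6.046 = 0.028402 + 0.046312 = 0.074714
R_eff = 1/U_eff = 13.384 ft²·°F·h/BTU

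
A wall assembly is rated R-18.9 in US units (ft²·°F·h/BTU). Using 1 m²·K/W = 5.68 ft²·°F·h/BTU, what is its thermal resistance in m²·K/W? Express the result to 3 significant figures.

3.33 m²·K/W

R_SI = 18.9/5.68 = 3.327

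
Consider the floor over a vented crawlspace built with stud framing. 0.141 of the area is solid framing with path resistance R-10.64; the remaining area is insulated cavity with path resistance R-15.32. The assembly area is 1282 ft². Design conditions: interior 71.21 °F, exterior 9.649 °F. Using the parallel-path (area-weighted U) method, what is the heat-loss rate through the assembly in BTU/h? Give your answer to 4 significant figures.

5471 BTU/h

U_eff = 0.859/15.32 + 0.141/10.64 = 0.05607 + 0.013252 = 0.069322
R_eff = 1/U_eff = 14.425 ft²·°F·h/BTU
Q = 1282 × (71.21 − 9.649) / 14.425 = 5471 BTU/h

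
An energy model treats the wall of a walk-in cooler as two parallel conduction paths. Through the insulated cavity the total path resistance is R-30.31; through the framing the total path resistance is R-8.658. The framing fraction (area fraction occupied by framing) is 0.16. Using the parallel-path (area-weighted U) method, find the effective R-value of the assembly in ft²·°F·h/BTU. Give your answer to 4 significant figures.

21.65 ft²·°F·h/BTU

U_eff = 0.84/30.31 + 0.16/8.658 = 0.027714 + 0.01848 = 0.046194
R_eff = 1/U_eff = 21.648 ft²·°F·h/BTU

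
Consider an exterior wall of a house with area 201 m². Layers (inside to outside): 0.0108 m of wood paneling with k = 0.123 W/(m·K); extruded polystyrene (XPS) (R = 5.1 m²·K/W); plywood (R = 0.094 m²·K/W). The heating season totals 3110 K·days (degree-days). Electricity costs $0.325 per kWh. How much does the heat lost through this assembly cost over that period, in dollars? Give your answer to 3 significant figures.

923 dollars

0.0108/0.123 = 0.0878
R_total = 0.0878 + 5.1 + 0.094 = 5.282 m²·K/W
E = A × HDD × 24 / R / 1000 = 201 × 3110 × 24 / 5.282 / 1000 = 2840 kWh
Cost = 2840 × 0.325 = $923.1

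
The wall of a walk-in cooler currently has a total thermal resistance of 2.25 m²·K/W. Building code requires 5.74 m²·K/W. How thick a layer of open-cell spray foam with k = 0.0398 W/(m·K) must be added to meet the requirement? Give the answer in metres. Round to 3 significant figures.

ΔR = 5.74 − 2.25 = 3.49 m²·K/W
L = ΔR × k = 3.49 × 0.0398 = 0.1389 m

0.139 m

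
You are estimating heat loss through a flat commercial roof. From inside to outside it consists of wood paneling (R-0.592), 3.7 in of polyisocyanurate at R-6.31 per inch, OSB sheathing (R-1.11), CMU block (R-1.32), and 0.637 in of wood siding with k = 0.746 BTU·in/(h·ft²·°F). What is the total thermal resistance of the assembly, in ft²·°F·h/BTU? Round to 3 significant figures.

27.2 ft²·°F·h/BTU

3.7 × 6.31 = 23.35
0.637/0.746 = 0.8539
R_total = 0.592 + 23.35 + 1.11 + 1.32 + 0.8539 = 27.22 ft²·°F·h/BTU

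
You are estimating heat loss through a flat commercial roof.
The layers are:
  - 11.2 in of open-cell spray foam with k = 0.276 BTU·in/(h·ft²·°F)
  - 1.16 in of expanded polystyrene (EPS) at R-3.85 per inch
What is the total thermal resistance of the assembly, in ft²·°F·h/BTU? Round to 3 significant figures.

11.2/0.276 = 40.58
1.16 × 3.85 = 4.466
R_total = 40.58 + 4.466 = 45.05 ft²·°F·h/BTU

45.0 ft²·°F·h/BTU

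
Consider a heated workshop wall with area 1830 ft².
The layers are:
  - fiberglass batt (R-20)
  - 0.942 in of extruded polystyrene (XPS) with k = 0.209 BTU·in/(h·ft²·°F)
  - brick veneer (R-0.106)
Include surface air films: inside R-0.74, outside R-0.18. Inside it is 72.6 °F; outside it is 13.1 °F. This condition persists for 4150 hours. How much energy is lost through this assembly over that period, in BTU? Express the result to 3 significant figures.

17700000 BTU

0.942/0.209 = 4.507
R_total = 0.74 + 20 + 4.507 + 0.106 + 0.18 = 25.53 ft²·°F·h/BTU
Q = 1830 × (72.6 − 13.1) / 25.53 = 4264 BTU/h
E = 4264 × 4150 = 17700000 BTU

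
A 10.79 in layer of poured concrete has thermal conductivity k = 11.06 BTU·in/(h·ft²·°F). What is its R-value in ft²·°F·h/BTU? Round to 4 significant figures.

R = L/k = 10.79/11.06 = 0.97559 ft²·°F·h/BTU

0.9756 ft²·°F·h/BTU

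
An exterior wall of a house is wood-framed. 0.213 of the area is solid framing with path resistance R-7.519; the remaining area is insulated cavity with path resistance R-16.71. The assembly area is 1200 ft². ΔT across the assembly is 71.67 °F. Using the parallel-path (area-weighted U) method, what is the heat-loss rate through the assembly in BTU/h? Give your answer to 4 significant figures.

U_eff = 0.787/16.71 + 0.213/7.519 = 0.047098 + 0.028328 = 0.075426
R_eff = 1/U_eff = 13.258 ft²·°F·h/BTU
Q = 1200 × 71.67 / 13.258 = 6486.9 BTU/h

6487 BTU/h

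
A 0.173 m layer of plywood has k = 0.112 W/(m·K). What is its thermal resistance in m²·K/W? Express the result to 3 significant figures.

R = L/k = 0.173/0.112 = 1.545 m²·K/W

1.54 m²·K/W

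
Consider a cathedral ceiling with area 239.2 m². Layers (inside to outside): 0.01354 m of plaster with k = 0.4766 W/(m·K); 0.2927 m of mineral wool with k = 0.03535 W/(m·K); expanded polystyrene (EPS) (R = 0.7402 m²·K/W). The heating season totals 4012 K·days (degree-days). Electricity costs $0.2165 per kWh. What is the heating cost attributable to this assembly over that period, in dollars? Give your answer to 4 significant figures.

551.1 dollars

0.01354/0.4766 = 0.02841
0.2927/0.03535 = 8.2801
R_total = 0.02841 + 8.2801 + 0.7402 = 9.0487 m²·K/W
E = A × HDD × 24 / R / 1000 = 239.2 × 4012 × 24 / 9.0487 / 1000 = 2545.4 kWh
Cost = 2545.4 × 0.2165 = $551.07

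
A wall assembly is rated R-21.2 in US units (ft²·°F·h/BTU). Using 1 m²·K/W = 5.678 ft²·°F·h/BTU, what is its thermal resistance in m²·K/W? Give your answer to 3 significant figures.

3.73 m²·K/W

R_SI = 21.2/5.678 = 3.734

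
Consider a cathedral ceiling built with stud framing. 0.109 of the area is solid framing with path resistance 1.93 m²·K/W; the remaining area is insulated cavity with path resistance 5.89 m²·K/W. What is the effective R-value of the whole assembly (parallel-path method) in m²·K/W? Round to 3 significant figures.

4.81 m²·K/W

U_eff = 0.891/5.89 + 0.109/1.93 = 0.1513 + 0.05648 = 0.2078
R_eff = 1/U_eff = 4.813 m²·K/W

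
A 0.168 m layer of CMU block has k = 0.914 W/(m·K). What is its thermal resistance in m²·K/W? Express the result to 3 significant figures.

R = L/k = 0.168/0.914 = 0.1838 m²·K/W

0.184 m²·K/W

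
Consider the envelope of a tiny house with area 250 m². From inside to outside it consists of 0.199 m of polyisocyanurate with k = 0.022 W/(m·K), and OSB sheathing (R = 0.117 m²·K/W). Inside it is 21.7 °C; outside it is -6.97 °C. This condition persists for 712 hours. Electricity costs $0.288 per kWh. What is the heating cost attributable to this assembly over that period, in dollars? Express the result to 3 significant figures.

160 dollars

0.199/0.022 = 9.045
R_total = 9.045 + 0.117 = 9.162 m²·K/W
Q = 250 × (21.7 − (-6.97)) / 9.162 = 782.3 W
E = 782.3 W × 712 h / 1000 = 557 kWh
Cost = 557 × 0.288 = $160.4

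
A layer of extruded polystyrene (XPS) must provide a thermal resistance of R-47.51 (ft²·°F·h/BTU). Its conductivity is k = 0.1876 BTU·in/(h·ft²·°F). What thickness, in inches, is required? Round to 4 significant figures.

L = R × k = 47.51 × 0.1876 = 8.9129 in

8.913 in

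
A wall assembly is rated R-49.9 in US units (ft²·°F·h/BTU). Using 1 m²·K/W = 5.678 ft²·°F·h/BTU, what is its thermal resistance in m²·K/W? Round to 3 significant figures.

R_SI = 49.9/5.678 = 8.788

8.79 m²·K/W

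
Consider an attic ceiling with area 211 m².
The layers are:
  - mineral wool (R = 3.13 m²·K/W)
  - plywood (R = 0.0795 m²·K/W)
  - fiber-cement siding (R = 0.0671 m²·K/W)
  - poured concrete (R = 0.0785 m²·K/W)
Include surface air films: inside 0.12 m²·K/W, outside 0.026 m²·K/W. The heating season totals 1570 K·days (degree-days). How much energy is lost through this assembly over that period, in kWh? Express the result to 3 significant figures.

2270 kWh

R_total = 0.12 + 3.13 + 0.0795 + 0.0671 + 0.0785 + 0.026 = 3.501 m²·K/W
E = A × HDD × 24 / R / 1000 = 211 × 1570 × 24 / 3.501 / 1000 = 2271 kWh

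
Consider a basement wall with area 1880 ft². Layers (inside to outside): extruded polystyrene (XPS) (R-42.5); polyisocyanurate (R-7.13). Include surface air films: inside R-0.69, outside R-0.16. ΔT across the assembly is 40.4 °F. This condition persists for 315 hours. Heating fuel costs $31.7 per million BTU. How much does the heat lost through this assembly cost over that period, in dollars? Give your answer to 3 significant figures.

15.0 dollars

R_total = 0.69 + 42.5 + 7.13 + 0.16 = 50.48 ft²·°F·h/BTU
Q = 1880 × 40.4 / 50.48 = 1505 BTU/h
E = 1505 × 315 = 473900 BTU
Cost = 473900/10⁶ × 31.7 = $15.02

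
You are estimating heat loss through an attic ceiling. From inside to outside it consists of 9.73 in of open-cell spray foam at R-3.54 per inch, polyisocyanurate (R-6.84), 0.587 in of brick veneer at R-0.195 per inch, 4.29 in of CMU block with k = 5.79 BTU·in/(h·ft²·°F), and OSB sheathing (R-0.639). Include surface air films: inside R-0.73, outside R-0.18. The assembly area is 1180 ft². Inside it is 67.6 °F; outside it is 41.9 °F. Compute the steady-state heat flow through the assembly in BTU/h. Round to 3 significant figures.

694 BTU/h

9.73 × 3.54 = 34.44
0.587 × 0.195 = 0.1145
4.29/5.79 = 0.7409
R_total = 0.73 + 34.44 + 6.84 + 0.1145 + 0.7409 + 0.639 + 0.18 = 43.69 ft²·°F·h/BTU
Q = A·ΔT/R = 1180 × (67.6 − 41.9) / 43.69 = 694.1 BTU/h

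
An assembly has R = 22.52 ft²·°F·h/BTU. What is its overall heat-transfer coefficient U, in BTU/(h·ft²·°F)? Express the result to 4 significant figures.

U = 1/R = 1/22.52 = 0.044405

0.04440 BTU/(h·ft²·°F)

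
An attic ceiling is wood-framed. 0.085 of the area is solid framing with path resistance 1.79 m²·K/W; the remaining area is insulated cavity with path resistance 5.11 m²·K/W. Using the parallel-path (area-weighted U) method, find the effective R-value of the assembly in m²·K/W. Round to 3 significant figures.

U_eff = 0.915/5.11 + 0.085/1.79 = 0.1791 + 0.04749 = 0.2265
R_eff = 1/U_eff = 4.414 m²·K/W

4.41 m²·K/W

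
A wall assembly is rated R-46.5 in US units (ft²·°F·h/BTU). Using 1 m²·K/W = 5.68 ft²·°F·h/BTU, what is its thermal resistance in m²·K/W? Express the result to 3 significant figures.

R_SI = 46.5/5.68 = 8.187

8.19 m²·K/W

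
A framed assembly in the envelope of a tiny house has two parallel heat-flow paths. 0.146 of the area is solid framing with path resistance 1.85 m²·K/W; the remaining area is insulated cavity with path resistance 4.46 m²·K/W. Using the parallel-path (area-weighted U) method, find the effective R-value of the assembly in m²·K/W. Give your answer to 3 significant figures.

3.70 m²·K/W

U_eff = 0.854/4.46 + 0.146/1.85 = 0.1915 + 0.07892 = 0.2704
R_eff = 1/U_eff = 3.698 m²·K/W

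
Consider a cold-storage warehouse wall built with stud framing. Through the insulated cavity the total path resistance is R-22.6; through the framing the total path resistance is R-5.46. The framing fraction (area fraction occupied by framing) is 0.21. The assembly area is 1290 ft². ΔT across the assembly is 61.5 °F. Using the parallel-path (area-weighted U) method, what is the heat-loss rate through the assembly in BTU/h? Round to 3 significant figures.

5820 BTU/h

U_eff = 0.79/22.6 + 0.21/5.46 = 0.03496 + 0.03846 = 0.07342
R_eff = 1/U_eff = 13.62 ft²·°F·h/BTU
Q = 1290 × 61.5 / 13.62 = 5825 BTU/h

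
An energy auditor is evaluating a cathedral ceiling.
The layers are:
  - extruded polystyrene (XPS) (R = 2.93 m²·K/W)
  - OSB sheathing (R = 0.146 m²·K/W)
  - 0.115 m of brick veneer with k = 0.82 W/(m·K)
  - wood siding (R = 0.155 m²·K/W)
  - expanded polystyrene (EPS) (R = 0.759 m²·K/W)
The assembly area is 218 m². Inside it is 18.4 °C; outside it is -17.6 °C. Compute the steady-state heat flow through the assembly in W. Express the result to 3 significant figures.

1900 W

0.115/0.82 = 0.1402
R_total = 2.93 + 0.146 + 0.1402 + 0.155 + 0.759 = 4.13 m²·K/W
Q = A·ΔT/R = 218 × (18.4 − (-17.6)) / 4.13 = 1900 W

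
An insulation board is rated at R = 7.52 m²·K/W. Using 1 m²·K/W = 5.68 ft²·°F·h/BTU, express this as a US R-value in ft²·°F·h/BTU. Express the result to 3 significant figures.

42.7 ft²·°F·h/BTU

R_US = 7.52 × 5.68 = 42.71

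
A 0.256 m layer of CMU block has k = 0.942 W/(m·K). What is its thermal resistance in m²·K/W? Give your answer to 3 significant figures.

0.272 m²·K/W

R = L/k = 0.256/0.942 = 0.2718 m²·K/W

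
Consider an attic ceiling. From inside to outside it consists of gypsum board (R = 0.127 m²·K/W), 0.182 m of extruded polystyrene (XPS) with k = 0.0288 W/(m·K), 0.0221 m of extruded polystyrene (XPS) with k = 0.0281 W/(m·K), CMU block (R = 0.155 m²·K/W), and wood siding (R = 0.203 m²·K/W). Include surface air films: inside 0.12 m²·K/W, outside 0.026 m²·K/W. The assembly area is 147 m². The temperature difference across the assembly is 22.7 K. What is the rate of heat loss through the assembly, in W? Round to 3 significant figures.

0.182/0.0288 = 6.319
0.0221/0.0281 = 0.7865
R_total = 0.12 + 0.127 + 6.319 + 0.7865 + 0.155 + 0.203 + 0.026 = 7.737 m²·K/W
Q = A·ΔT/R = 147 × 22.7 / 7.737 = 431.3 W

431 W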